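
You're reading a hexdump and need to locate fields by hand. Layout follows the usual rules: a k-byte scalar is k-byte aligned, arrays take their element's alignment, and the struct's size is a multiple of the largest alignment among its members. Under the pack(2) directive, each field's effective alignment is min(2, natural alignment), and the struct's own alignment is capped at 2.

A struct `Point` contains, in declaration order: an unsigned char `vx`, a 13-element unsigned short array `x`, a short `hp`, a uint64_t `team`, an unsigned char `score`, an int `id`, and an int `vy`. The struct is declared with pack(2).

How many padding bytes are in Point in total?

@0: vx [1B, align 1] → 1
+1 pad (align 2)
@2: x [26B, align 2] → 28
@28: hp [2B, align 2] → 30
@30: team [8B, align 2] → 38
@38: score [1B, align 1] → 39
+1 pad (align 2)
@40: id [4B, align 2] → 44
@44: vy [4B, align 2] → 48
size 48, align 2
data bytes 46, size 48 → padding 2

2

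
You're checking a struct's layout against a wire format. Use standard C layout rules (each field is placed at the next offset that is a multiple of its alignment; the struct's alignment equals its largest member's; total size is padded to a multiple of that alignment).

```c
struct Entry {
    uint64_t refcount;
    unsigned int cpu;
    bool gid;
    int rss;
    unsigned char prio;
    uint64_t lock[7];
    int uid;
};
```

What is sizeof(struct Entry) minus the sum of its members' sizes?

10

@0: refcount [8B, align 8] → 8
@8: cpu [4B, align 4] → 12
@12: gid [1B, align 1] → 13
+3 pad (align 4)
@16: rss [4B, align 4] → 20
@20: prio [1B, align 1] → 21
+3 pad (align 8)
@24: lock [56B, align 8] → 80
@80: uid [4B, align 4] → 84
+4 tail pad (align 8)
size 88, align 8
data bytes 78, size 88 → padding 10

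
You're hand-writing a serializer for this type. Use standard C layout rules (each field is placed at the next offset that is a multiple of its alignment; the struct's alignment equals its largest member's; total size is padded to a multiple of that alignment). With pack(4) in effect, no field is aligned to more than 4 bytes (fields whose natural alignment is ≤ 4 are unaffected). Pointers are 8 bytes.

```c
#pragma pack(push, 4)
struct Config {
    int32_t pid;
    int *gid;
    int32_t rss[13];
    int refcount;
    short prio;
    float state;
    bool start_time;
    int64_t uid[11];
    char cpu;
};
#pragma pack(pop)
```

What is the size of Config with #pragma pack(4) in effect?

172

0..4  pid  (4B, 4-aligned)
4..12  gid  (8B, 4-aligned)
12..64  rss  (52B, 4-aligned)
64..68  refcount  (4B, 4-aligned)
68..70  prio  (2B, 2-aligned)
70..72  -- padding (2B)
72..76  state  (4B, 4-aligned)
76..77  start_time  (1B, 1-aligned)
77..80  -- padding (3B)
80..168  uid  (88B, 4-aligned)
168..169  cpu  (1B, 1-aligned)
169..172  -- tail padding (3B)
sizeof = 172, alignof = 4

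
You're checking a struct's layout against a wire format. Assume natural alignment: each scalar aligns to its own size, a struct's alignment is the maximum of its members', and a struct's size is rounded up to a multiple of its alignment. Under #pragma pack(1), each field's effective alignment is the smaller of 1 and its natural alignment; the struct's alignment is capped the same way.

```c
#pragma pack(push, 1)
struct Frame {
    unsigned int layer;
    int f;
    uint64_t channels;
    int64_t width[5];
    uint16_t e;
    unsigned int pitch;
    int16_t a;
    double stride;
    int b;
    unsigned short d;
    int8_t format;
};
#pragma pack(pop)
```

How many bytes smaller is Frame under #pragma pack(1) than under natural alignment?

natural layout:
  @0: layer [4B, align 4] → 4
  @4: f [4B, align 4] → 8
  @8: channels [8B, align 8] → 16
  @16: width [40B, align 8] → 56
  @56: e [2B, align 2] → 58
  +2 pad (align 4)
  @60: pitch [4B, align 4] → 64
  @64: a [2B, align 2] → 66
  +6 pad (align 8)
  @72: stride [8B, align 8] → 80
  @80: b [4B, align 4] → 84
  @84: d [2B, align 2] → 86
  @86: format [1B, align 1] → 87
  +1 tail pad (align 8)
  size 88, align 8
packed(1) layout:
  @0: layer [4B, align 1] → 4
  @4: f [4B, align 1] → 8
  @8: channels [8B, align 1] → 16
  @16: width [40B, align 1] → 56
  @56: e [2B, align 1] → 58
  @58: pitch [4B, align 1] → 62
  @62: a [2B, align 1] → 64
  @64: stride [8B, align 1] → 72
  @72: b [4B, align 1] → 76
  @76: d [2B, align 1] → 78
  @78: format [1B, align 1] → 79
  size 79, align 1
88 − 79 = 9

9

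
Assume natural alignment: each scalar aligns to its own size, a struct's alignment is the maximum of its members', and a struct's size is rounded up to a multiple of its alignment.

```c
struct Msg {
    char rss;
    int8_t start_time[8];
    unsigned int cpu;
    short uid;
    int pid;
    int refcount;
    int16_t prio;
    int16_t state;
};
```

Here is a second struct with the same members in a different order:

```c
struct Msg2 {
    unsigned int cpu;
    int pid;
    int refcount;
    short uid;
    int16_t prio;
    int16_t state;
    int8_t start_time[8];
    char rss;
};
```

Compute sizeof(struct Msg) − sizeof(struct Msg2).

4

0..1  rss  (1B, 1-aligned)
1..9  start_time  (8B, 1-aligned)
9..12  -- padding (3B)
12..16  cpu  (4B, 4-aligned)
16..18  uid  (2B, 2-aligned)
18..20  -- padding (2B)
20..24  pid  (4B, 4-aligned)
24..28  refcount  (4B, 4-aligned)
28..30  prio  (2B, 2-aligned)
30..32  state  (2B, 2-aligned)
sizeof = 32, alignof = 4
— Msg2 —
0..4  cpu  (4B, 4-aligned)
4..8  pid  (4B, 4-aligned)
8..12  refcount  (4B, 4-aligned)
12..14  uid  (2B, 2-aligned)
14..16  prio  (2B, 2-aligned)
16..18  state  (2B, 2-aligned)
18..26  start_time  (8B, 1-aligned)
26..27  rss  (1B, 1-aligned)
27..28  -- tail padding (1B)
sizeof = 28, alignof = 4
32 − 28 = 4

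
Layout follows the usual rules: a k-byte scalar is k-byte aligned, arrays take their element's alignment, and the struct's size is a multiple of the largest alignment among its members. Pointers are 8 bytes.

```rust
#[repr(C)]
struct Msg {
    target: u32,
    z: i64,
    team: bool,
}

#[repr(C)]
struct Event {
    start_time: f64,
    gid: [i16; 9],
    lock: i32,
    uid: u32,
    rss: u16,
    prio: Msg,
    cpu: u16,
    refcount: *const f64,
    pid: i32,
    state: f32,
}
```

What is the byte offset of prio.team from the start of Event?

56

Msg: @0: target [4B, align 4] → 4; +4 pad (align 8); @8: z [8B, align 8] → 16; @16: team [1B, align 1] → 17; +7 tail pad (align 8); size 24, align 8
@0: start_time [8B, align 8] → 8
@8: gid [18B, align 2] → 26
+2 pad (align 4)
@28: lock [4B, align 4] → 32
@32: uid [4B, align 4] → 36
@36: rss [2B, align 2] → 38
+2 pad (align 8)
@40: prio [24B, align 8] → 64
within Msg: team at 16
40 + 16 = 56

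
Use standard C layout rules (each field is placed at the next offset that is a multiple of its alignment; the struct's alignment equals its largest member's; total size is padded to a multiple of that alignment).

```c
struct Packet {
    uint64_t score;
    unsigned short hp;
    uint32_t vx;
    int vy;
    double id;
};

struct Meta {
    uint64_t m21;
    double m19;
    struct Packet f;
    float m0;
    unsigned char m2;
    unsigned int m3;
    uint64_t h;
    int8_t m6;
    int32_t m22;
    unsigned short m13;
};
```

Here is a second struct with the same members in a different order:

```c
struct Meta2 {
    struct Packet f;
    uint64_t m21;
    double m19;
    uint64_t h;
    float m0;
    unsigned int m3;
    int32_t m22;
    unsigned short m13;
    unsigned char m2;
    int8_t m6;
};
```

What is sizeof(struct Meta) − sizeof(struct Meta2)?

16

Packet: 0..8  score  (8B, 8-aligned); 8..10  hp  (2B, 2-aligned); 10..12  -- padding (2B); 12..16  vx  (4B, 4-aligned); 16..20  vy  (4B, 4-aligned); 20..24  -- padding (4B); 24..32  id  (8B, 8-aligned); sizeof = 32, alignof = 8
0..8  m21  (8B, 8-aligned)
8..16  m19  (8B, 8-aligned)
16..48  f  (32B, 8-aligned)
48..52  m0  (4B, 4-aligned)
52..53  m2  (1B, 1-aligned)
53..56  -- padding (3B)
56..60  m3  (4B, 4-aligned)
60..64  -- padding (4B)
64..72  h  (8B, 8-aligned)
72..73  m6  (1B, 1-aligned)
73..76  -- padding (3B)
76..80  m22  (4B, 4-aligned)
80..82  m13  (2B, 2-aligned)
82..88  -- tail padding (6B)
sizeof = 88, alignof = 8
— Meta2 —
0..32  f  (32B, 8-aligned)
32..40  m21  (8B, 8-aligned)
40..48  m19  (8B, 8-aligned)
48..56  h  (8B, 8-aligned)
56..60  m0  (4B, 4-aligned)
60..64  m3  (4B, 4-aligned)
64..68  m22  (4B, 4-aligned)
68..70  m13  (2B, 2-aligned)
70..71  m2  (1B, 1-aligned)
71..72  m6  (1B, 1-aligned)
sizeof = 72, alignof = 8
88 − 72 = 16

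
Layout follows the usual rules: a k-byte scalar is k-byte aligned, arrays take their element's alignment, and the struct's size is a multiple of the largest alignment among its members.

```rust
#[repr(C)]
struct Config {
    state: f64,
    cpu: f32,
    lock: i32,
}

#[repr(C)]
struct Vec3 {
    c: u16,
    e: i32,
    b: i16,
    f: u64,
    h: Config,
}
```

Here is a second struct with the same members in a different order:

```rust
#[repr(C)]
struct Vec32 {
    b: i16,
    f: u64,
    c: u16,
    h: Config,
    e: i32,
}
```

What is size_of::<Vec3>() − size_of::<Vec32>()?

-8

Config: state at 0 (size 8, align 8) → ends 8; cpu at 8 (size 4, align 4) → ends 12; lock at 12 (size 4, align 4) → ends 16; total 16 bytes, alignment 8
c at 0 (size 2, align 2) → ends 2
pad 2 to align 4 for e
e at 4 (size 4, align 4) → ends 8
b at 8 (size 2, align 2) → ends 10
pad 6 to align 8 for f
f at 16 (size 8, align 8) → ends 24
h at 24 (size 16, align 8) → ends 40
total 40 bytes, alignment 8
— Vec32 —
b at 0 (size 2, align 2) → ends 2
pad 6 to align 8 for f
f at 8 (size 8, align 8) → ends 16
c at 16 (size 2, align 2) → ends 18
pad 6 to align 8 for h
h at 24 (size 16, align 8) → ends 40
e at 40 (size 4, align 4) → ends 44
tail pad 4 to reach multiple of 8
total 48 bytes, alignment 8
40 − 48 = -8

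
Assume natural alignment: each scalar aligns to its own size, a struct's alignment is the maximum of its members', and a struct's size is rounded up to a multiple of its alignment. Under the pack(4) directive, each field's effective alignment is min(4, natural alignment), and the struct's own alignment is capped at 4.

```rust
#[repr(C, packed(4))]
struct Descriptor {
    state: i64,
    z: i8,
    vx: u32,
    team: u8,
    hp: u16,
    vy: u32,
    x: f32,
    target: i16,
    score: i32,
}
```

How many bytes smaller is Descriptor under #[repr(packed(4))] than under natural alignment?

4

natural layout:
  @0: state [8B, align 8] → 8
  @8: z [1B, align 1] → 9
  +3 pad (align 4)
  @12: vx [4B, align 4] → 16
  @16: team [1B, align 1] → 17
  +1 pad (align 2)
  @18: hp [2B, align 2] → 20
  @20: vy [4B, align 4] → 24
  @24: x [4B, align 4] → 28
  @28: target [2B, align 2] → 30
  +2 pad (align 4)
  @32: score [4B, align 4] → 36
  +4 tail pad (align 8)
  size 40, align 8
packed(4) layout:
  @0: state [8B, align 4] → 8
  @8: z [1B, align 1] → 9
  +3 pad (align 4)
  @12: vx [4B, align 4] → 16
  @16: team [1B, align 1] → 17
  +1 pad (align 2)
  @18: hp [2B, align 2] → 20
  @20: vy [4B, align 4] → 24
  @24: x [4B, align 4] → 28
  @28: target [2B, align 2] → 30
  +2 pad (align 4)
  @32: score [4B, align 4] → 36
  size 36, align 4
40 − 36 = 4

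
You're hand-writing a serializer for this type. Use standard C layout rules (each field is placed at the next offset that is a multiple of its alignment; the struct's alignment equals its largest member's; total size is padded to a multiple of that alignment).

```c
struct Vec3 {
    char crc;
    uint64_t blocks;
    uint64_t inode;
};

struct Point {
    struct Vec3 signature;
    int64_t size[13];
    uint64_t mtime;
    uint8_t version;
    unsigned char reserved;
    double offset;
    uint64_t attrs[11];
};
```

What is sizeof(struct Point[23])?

5520

Vec3: 0..1  crc  (1B, 1-aligned); 1..8  -- padding (7B); 8..16  blocks  (8B, 8-aligned); 16..24  inode  (8B, 8-aligned); sizeof = 24, alignof = 8
0..24  signature  (24B, 8-aligned)
24..128  size  (104B, 8-aligned)
128..136  mtime  (8B, 8-aligned)
136..137  version  (1B, 1-aligned)
137..138  reserved  (1B, 1-aligned)
138..144  -- padding (6B)
144..152  offset  (8B, 8-aligned)
152..240  attrs  (88B, 8-aligned)
sizeof = 240, alignof = 8
array of 23: 23 × 240 = 5520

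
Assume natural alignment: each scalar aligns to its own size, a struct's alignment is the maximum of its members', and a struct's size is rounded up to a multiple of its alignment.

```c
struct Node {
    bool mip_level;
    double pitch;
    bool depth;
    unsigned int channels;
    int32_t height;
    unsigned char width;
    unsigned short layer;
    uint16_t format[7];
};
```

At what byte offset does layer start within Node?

0..1  mip_level  (1B, 1-aligned)
1..8  -- padding (7B)
8..16  pitch  (8B, 8-aligned)
16..17  depth  (1B, 1-aligned)
17..20  -- padding (3B)
20..24  channels  (4B, 4-aligned)
24..28  height  (4B, 4-aligned)
28..29  width  (1B, 1-aligned)
29..30  -- padding (1B)
30..32  layer  (2B, 2-aligned)

30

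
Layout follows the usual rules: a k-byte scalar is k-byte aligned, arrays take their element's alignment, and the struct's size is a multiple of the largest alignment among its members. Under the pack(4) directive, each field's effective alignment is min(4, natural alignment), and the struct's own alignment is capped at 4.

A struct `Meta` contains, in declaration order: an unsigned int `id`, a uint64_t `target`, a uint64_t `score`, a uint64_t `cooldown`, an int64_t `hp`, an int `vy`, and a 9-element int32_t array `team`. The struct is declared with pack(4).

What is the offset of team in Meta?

@0: id [4B, align 4] → 4
@4: target [8B, align 4] → 12
@12: score [8B, align 4] → 20
@20: cooldown [8B, align 4] → 28
@28: hp [8B, align 4] → 36
@36: vy [4B, align 4] → 40
@40: team [36B, align 4] → 76

40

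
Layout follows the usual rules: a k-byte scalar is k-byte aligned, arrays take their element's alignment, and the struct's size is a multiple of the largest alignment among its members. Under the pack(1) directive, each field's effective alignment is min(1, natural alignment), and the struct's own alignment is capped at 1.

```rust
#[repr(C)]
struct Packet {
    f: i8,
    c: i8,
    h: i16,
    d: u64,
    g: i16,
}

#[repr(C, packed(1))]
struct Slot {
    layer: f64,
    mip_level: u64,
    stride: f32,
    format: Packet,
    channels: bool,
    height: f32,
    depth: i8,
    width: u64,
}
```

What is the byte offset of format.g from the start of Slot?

Packet: 0..1  f  (1B, 1-aligned); 1..2  c  (1B, 1-aligned); 2..4  h  (2B, 2-aligned); 4..8  -- padding (4B); 8..16  d  (8B, 8-aligned); 16..18  g  (2B, 2-aligned); 18..24  -- tail padding (6B); sizeof = 24, alignof = 8
0..8  layer  (8B, 1-aligned)
8..16  mip_level  (8B, 1-aligned)
16..20  stride  (4B, 1-aligned)
20..44  format  (24B, 1-aligned)
within Packet: g at 16
20 + 16 = 36

36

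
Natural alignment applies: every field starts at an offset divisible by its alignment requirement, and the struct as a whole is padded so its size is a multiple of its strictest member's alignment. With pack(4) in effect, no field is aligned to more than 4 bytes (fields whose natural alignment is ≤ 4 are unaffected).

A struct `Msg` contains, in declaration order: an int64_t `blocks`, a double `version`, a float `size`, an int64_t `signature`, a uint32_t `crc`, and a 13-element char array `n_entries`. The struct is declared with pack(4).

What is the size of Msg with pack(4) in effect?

@0: blocks [8B, align 4] → 8
@8: version [8B, align 4] → 16
@16: size [4B, align 4] → 20
@20: signature [8B, align 4] → 28
@28: crc [4B, align 4] → 32
@32: n_entries [13B, align 1] → 45
+3 tail pad (align 4)
size 48, align 4

48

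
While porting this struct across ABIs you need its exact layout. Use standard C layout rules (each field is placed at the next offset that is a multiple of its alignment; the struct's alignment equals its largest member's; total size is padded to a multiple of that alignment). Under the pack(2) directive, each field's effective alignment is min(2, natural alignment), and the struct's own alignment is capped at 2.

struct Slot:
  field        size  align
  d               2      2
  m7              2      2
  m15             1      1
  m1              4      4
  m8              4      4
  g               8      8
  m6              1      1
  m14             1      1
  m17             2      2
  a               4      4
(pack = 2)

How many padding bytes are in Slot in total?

1

d at 0 (size 2, align 2) → ends 2
m7 at 2 (size 2, align 2) → ends 4
m15 at 4 (size 1, align 1) → ends 5
pad 1 to align 2 for m1
m1 at 6 (size 4, align 2) → ends 10
m8 at 10 (size 4, align 2) → ends 14
g at 14 (size 8, align 2) → ends 22
m6 at 22 (size 1, align 1) → ends 23
m14 at 23 (size 1, align 1) → ends 24
m17 at 24 (size 2, align 2) → ends 26
a at 26 (size 4, align 2) → ends 30
total 30 bytes, alignment 2
data bytes 29, size 30 → padding 1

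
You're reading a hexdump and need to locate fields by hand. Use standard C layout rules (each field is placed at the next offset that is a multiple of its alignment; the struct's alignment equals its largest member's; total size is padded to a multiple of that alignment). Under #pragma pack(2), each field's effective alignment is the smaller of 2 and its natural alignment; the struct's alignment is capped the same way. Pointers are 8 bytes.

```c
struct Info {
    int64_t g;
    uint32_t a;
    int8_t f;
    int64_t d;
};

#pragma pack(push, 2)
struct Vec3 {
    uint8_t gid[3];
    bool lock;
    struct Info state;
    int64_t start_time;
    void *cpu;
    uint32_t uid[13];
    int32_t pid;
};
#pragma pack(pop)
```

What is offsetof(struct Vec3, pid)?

Info: 0..8  g  (8B, 8-aligned); 8..12  a  (4B, 4-aligned); 12..13  f  (1B, 1-aligned); 13..16  -- padding (3B); 16..24  d  (8B, 8-aligned); sizeof = 24, alignof = 8
0..3  gid  (3B, 1-aligned)
3..4  lock  (1B, 1-aligned)
4..28  state  (24B, 2-aligned)
28..36  start_time  (8B, 2-aligned)
36..44  cpu  (8B, 2-aligned)
44..96  uid  (52B, 2-aligned)
96..100  pid  (4B, 2-aligned)

96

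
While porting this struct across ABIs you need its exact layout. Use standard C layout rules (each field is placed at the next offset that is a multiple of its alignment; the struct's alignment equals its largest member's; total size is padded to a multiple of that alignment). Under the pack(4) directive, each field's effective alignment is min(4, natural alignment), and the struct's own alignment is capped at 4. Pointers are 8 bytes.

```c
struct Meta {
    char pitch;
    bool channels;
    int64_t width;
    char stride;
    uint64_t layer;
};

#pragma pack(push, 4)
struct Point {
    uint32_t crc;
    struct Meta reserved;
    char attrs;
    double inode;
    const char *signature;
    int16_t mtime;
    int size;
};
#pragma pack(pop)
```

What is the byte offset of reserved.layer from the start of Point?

Meta: 0..1  pitch  (1B, 1-aligned); 1..2  channels  (1B, 1-aligned); 2..8  -- padding (6B); 8..16  width  (8B, 8-aligned); 16..17  stride  (1B, 1-aligned); 17..24  -- padding (7B); 24..32  layer  (8B, 8-aligned); sizeof = 32, alignof = 8
0..4  crc  (4B, 4-aligned)
4..36  reserved  (32B, 4-aligned)
within Meta: layer at 24
4 + 24 = 28

28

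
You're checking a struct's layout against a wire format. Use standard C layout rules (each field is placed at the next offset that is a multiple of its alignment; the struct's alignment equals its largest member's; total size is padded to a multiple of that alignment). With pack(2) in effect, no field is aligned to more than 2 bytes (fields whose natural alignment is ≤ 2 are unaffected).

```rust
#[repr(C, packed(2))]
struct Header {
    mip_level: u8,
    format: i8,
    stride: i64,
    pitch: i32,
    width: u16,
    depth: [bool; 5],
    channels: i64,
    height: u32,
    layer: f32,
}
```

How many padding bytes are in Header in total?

@0: mip_level [1B, align 1] → 1
@1: format [1B, align 1] → 2
@2: stride [8B, align 2] → 10
@10: pitch [4B, align 2] → 14
@14: width [2B, align 2] → 16
@16: depth [5B, align 1] → 21
+1 pad (align 2)
@22: channels [8B, align 2] → 30
@30: height [4B, align 2] → 34
@34: layer [4B, align 2] → 38
size 38, align 2
data bytes 37, size 38 → padding 1

1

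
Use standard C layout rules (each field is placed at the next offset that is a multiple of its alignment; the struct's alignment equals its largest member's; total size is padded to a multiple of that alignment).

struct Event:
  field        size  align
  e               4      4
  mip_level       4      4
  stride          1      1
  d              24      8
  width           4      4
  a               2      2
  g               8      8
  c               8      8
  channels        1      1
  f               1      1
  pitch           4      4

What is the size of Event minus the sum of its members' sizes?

11

0..4  e  (4B, 4-aligned)
4..8  mip_level  (4B, 4-aligned)
8..9  stride  (1B, 1-aligned)
9..16  -- padding (7B)
16..40  d  (24B, 8-aligned)
40..44  width  (4B, 4-aligned)
44..46  a  (2B, 2-aligned)
46..48  -- padding (2B)
48..56  g  (8B, 8-aligned)
56..64  c  (8B, 8-aligned)
64..65  channels  (1B, 1-aligned)
65..66  f  (1B, 1-aligned)
66..68  -- padding (2B)
68..72  pitch  (4B, 4-aligned)
sizeof = 72, alignof = 8
data bytes 61, size 72 → padding 11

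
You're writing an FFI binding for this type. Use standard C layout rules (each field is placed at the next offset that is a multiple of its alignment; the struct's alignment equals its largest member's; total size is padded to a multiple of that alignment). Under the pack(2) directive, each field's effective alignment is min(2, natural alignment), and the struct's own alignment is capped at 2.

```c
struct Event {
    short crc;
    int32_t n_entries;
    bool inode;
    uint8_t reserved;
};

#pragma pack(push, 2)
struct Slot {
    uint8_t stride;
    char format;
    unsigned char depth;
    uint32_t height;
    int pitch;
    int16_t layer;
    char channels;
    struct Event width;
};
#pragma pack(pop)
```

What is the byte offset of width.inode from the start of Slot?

Event: 0..2  crc  (2B, 2-aligned); 2..4  -- padding (2B); 4..8  n_entries  (4B, 4-aligned); 8..9  inode  (1B, 1-aligned); 9..10  reserved  (1B, 1-aligned); 10..12  -- tail padding (2B); sizeof = 12, alignof = 4
0..1  stride  (1B, 1-aligned)
1..2  format  (1B, 1-aligned)
2..3  depth  (1B, 1-aligned)
3..4  -- padding (1B)
4..8  height  (4B, 2-aligned)
8..12  pitch  (4B, 2-aligned)
12..14  layer  (2B, 2-aligned)
14..15  channels  (1B, 1-aligned)
15..16  -- padding (1B)
16..28  width  (12B, 2-aligned)
within Event: inode at 8
16 + 8 = 24

24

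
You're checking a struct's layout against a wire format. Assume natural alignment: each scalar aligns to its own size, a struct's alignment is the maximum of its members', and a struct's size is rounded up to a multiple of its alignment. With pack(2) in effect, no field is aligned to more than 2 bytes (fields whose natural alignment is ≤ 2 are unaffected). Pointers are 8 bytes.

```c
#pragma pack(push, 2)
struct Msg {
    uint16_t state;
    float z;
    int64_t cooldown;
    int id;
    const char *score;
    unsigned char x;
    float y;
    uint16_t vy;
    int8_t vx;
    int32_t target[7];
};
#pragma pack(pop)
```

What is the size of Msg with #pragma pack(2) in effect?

0..2  state  (2B, 2-aligned)
2..6  z  (4B, 2-aligned)
6..14  cooldown  (8B, 2-aligned)
14..18  id  (4B, 2-aligned)
18..26  score  (8B, 2-aligned)
26..27  x  (1B, 1-aligned)
27..28  -- padding (1B)
28..32  y  (4B, 2-aligned)
32..34  vy  (2B, 2-aligned)
34..35  vx  (1B, 1-aligned)
35..36  -- padding (1B)
36..64  target  (28B, 2-aligned)
sizeof = 64, alignof = 2

64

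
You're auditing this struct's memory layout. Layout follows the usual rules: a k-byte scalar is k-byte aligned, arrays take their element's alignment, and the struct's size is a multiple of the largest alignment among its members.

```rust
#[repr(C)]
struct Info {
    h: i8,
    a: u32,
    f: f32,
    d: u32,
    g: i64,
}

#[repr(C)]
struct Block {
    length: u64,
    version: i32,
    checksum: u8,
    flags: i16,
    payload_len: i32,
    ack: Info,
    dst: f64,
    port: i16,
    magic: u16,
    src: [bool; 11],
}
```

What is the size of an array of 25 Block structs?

1800

Info: 0..1  h  (1B, 1-aligned); 1..4  -- padding (3B); 4..8  a  (4B, 4-aligned); 8..12  f  (4B, 4-aligned); 12..16  d  (4B, 4-aligned); 16..24  g  (8B, 8-aligned); sizeof = 24, alignof = 8
0..8  length  (8B, 8-aligned)
8..12  version  (4B, 4-aligned)
12..13  checksum  (1B, 1-aligned)
13..14  -- padding (1B)
14..16  flags  (2B, 2-aligned)
16..20  payload_len  (4B, 4-aligned)
20..24  -- padding (4B)
24..48  ack  (24B, 8-aligned)
48..56  dst  (8B, 8-aligned)
56..58  port  (2B, 2-aligned)
58..60  magic  (2B, 2-aligned)
60..71  src  (11B, 1-aligned)
71..72  -- tail padding (1B)
sizeof = 72, alignof = 8
array of 25: 25 × 72 = 1800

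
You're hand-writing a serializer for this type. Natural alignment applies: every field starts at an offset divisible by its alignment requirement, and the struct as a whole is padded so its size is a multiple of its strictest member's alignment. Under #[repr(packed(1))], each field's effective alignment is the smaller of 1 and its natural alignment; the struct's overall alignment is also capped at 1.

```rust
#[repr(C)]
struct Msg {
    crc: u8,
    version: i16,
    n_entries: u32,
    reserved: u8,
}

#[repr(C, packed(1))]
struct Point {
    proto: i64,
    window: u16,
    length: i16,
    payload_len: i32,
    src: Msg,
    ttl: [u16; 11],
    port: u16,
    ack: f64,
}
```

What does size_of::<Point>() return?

60 bytes

Msg: crc at 0 (size 1, align 1) → ends 1; pad 1 to align 2 for version; version at 2 (size 2, align 2) → ends 4; n_entries at 4 (size 4, align 4) → ends 8; reserved at 8 (size 1, align 1) → ends 9; tail pad 3 to reach multiple of 4; total 12 bytes, alignment 4
proto at 0 (size 8, align 1) → ends 8
window at 8 (size 2, align 1) → ends 10
length at 10 (size 2, align 1) → ends 12
payload_len at 12 (size 4, align 1) → ends 16
src at 16 (size 12, align 1) → ends 28
ttl at 28 (size 22, align 1) → ends 50
port at 50 (size 2, align 1) → ends 52
ack at 52 (size 8, align 1) → ends 60
total 60 bytes, alignment 1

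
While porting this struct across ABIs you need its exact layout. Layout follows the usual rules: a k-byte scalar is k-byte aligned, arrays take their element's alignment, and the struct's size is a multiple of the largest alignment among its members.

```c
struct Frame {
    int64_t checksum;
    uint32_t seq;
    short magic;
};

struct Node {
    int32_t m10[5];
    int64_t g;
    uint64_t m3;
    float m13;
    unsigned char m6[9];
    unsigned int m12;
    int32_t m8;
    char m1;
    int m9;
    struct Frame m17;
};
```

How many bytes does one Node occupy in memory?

88

Frame: @0: checksum [8B, align 8] → 8; @8: seq [4B, align 4] → 12; @12: magic [2B, align 2] → 14; +2 tail pad (align 8); size 16, align 8
@0: m10 [20B, align 4] → 20
+4 pad (align 8)
@24: g [8B, align 8] → 32
@32: m3 [8B, align 8] → 40
@40: m13 [4B, align 4] → 44
@44: m6 [9B, align 1] → 53
+3 pad (align 4)
@56: m12 [4B, align 4] → 60
@60: m8 [4B, align 4] → 64
@64: m1 [1B, align 1] → 65
+3 pad (align 4)
@68: m9 [4B, align 4] → 72
@72: m17 [16B, align 8] → 88
size 88, align 8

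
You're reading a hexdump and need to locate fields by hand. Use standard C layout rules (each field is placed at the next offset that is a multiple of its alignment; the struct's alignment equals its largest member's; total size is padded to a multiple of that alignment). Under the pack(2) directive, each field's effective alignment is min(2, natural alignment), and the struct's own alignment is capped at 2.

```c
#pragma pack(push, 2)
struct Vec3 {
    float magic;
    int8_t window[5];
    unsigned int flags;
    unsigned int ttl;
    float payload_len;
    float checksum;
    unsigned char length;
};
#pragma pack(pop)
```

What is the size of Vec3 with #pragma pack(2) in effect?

@0: magic [4B, align 2] → 4
@4: window [5B, align 1] → 9
+1 pad (align 2)
@10: flags [4B, align 2] → 14
@14: ttl [4B, align 2] → 18
@18: payload_len [4B, align 2] → 22
@22: checksum [4B, align 2] → 26
@26: length [1B, align 1] → 27
+1 tail pad (align 2)
size 28, align 2

28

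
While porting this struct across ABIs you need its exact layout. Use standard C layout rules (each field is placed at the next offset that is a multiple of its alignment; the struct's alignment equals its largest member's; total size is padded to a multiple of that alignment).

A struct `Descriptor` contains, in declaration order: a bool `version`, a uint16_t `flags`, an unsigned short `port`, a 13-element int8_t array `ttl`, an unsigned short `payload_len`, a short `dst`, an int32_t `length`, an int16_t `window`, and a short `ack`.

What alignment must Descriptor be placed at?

4

member alignments: version=1, flags=2, port=2, ttl=1, payload_len=2, dst=2, length=4, window=2, ack=2
max = 4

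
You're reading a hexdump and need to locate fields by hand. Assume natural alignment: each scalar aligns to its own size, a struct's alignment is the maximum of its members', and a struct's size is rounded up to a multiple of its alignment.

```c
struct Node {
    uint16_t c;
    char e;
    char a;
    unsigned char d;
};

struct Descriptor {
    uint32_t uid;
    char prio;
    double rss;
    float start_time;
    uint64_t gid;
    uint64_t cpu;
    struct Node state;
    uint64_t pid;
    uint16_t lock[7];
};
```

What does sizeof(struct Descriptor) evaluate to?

Node: @0: c [2B, align 2] → 2; @2: e [1B, align 1] → 3; @3: a [1B, align 1] → 4; @4: d [1B, align 1] → 5; +1 tail pad (align 2); size 6, align 2
@0: uid [4B, align 4] → 4
@4: prio [1B, align 1] → 5
+3 pad (align 8)
@8: rss [8B, align 8] → 16
@16: start_time [4B, align 4] → 20
+4 pad (align 8)
@24: gid [8B, align 8] → 32
@32: cpu [8B, align 8] → 40
@40: state [6B, align 2] → 46
+2 pad (align 8)
@48: pid [8B, align 8] → 56
@56: lock [14B, align 2] → 70
+2 tail pad (align 8)
size 72, align 8

72 bytes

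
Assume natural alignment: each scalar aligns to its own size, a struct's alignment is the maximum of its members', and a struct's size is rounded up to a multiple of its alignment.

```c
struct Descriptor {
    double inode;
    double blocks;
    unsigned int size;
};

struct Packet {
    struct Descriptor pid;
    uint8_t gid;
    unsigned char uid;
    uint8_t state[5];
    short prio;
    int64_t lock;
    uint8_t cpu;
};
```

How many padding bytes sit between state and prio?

Descriptor: 0..8  inode  (8B, 8-aligned); 8..16  blocks  (8B, 8-aligned); 16..20  size  (4B, 4-aligned); 20..24  -- tail padding (4B); sizeof = 24, alignof = 8
0..24  pid  (24B, 8-aligned)
24..25  gid  (1B, 1-aligned)
25..26  uid  (1B, 1-aligned)
26..31  state  (5B, 1-aligned)
31..32  -- padding (1B)
32..34  prio  (2B, 2-aligned)

1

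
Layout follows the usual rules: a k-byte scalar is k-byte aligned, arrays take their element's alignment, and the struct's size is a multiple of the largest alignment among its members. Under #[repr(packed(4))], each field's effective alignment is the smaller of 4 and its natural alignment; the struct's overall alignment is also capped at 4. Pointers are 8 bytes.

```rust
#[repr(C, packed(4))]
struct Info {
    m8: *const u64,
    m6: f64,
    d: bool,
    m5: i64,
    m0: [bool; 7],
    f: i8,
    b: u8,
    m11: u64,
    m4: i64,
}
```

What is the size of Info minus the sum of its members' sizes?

6

0..8  m8  (8B, 4-aligned)
8..16  m6  (8B, 4-aligned)
16..17  d  (1B, 1-aligned)
17..20  -- padding (3B)
20..28  m5  (8B, 4-aligned)
28..35  m0  (7B, 1-aligned)
35..36  f  (1B, 1-aligned)
36..37  b  (1B, 1-aligned)
37..40  -- padding (3B)
40..48  m11  (8B, 4-aligned)
48..56  m4  (8B, 4-aligned)
sizeof = 56, alignof = 4
data bytes 50, size 56 → padding 6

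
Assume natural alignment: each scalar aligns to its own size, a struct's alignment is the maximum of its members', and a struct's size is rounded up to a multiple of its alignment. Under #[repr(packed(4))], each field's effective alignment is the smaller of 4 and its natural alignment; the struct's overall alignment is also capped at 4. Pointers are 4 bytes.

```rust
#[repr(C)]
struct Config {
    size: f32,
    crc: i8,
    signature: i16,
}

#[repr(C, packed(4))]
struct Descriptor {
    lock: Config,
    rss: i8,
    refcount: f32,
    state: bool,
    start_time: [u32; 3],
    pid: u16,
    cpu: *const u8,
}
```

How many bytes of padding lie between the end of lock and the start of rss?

Config: size at 0 (size 4, align 4) → ends 4; crc at 4 (size 1, align 1) → ends 5; pad 1 to align 2 for signature; signature at 6 (size 2, align 2) → ends 8; total 8 bytes, alignment 4
lock at 0 (size 8, align 4) → ends 8
rss at 8 (size 1, align 1) → ends 9

0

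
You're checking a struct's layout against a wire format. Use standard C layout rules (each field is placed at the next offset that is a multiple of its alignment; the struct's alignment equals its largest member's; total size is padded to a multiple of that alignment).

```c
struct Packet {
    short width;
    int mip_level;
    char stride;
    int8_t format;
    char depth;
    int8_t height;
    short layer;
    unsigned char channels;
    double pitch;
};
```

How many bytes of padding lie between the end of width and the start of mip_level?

2

0..2  width  (2B, 2-aligned)
2..4  -- padding (2B)
4..8  mip_level  (4B, 4-aligned)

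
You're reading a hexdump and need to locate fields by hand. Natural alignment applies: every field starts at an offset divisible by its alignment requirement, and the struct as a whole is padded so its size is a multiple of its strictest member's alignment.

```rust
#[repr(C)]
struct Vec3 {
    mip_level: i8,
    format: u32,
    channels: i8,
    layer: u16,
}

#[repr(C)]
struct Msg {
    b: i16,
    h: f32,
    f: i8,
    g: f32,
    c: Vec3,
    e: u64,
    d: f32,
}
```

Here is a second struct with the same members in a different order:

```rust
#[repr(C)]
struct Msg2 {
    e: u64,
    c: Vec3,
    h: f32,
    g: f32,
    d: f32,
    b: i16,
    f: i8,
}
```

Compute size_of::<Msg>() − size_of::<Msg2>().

8

Vec3: mip_level at 0 (size 1, align 1) → ends 1; pad 3 to align 4 for format; format at 4 (size 4, align 4) → ends 8; channels at 8 (size 1, align 1) → ends 9; pad 1 to align 2 for layer; layer at 10 (size 2, align 2) → ends 12; total 12 bytes, alignment 4
b at 0 (size 2, align 2) → ends 2
pad 2 to align 4 for h
h at 4 (size 4, align 4) → ends 8
f at 8 (size 1, align 1) → ends 9
pad 3 to align 4 for g
g at 12 (size 4, align 4) → ends 16
c at 16 (size 12, align 4) → ends 28
pad 4 to align 8 for e
e at 32 (size 8, align 8) → ends 40
d at 40 (size 4, align 4) → ends 44
tail pad 4 to reach multiple of 8
total 48 bytes, alignment 8
— Msg2 —
e at 0 (size 8, align 8) → ends 8
c at 8 (size 12, align 4) → ends 20
h at 20 (size 4, align 4) → ends 24
g at 24 (size 4, align 4) → ends 28
d at 28 (size 4, align 4) → ends 32
b at 32 (size 2, align 2) → ends 34
f at 34 (size 1, align 1) → ends 35
tail pad 5 to reach multiple of 8
total 40 bytes, alignment 8
48 − 40 = 8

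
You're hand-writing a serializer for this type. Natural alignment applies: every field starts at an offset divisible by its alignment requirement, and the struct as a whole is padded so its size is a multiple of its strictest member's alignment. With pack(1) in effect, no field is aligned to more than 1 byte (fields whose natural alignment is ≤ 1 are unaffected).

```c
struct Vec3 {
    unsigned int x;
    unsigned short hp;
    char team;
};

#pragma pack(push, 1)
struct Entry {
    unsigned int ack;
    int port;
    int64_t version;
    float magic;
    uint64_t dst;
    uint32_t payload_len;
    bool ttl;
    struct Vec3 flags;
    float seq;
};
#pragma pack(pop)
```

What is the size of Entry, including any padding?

45

Vec3: @0: x [4B, align 4] → 4; @4: hp [2B, align 2] → 6; @6: team [1B, align 1] → 7; +1 tail pad (align 4); size 8, align 4
@0: ack [4B, align 1] → 4
@4: port [4B, align 1] → 8
@8: version [8B, align 1] → 16
@16: magic [4B, align 1] → 20
@20: dst [8B, align 1] → 28
@28: payload_len [4B, align 1] → 32
@32: ttl [1B, align 1] → 33
@33: flags [8B, align 1] → 41
@41: seq [4B, align 1] → 45
size 45, align 1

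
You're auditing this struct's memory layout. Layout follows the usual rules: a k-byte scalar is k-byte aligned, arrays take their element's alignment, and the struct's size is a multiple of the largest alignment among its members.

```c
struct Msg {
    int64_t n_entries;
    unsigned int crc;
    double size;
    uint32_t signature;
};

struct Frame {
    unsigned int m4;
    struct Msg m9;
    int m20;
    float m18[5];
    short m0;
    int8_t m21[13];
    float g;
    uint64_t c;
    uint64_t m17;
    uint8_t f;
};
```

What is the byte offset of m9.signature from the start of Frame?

Msg: n_entries at 0 (size 8, align 8) → ends 8; crc at 8 (size 4, align 4) → ends 12; pad 4 to align 8 for size; size at 16 (size 8, align 8) → ends 24; signature at 24 (size 4, align 4) → ends 28; tail pad 4 to reach multiple of 8; total 32 bytes, alignment 8
m4 at 0 (size 4, align 4) → ends 4
pad 4 to align 8 for m9
m9 at 8 (size 32, align 8) → ends 40
within Msg: signature at 24
8 + 24 = 32

32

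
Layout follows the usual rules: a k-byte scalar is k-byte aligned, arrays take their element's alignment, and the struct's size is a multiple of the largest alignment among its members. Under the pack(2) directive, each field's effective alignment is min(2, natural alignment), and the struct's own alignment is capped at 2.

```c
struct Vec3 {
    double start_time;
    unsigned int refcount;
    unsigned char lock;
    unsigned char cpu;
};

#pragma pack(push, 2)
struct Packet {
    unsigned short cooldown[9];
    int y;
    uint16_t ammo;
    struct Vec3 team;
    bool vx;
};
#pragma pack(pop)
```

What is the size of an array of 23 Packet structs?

Vec3: start_time at 0 (size 8, align 8) → ends 8; refcount at 8 (size 4, align 4) → ends 12; lock at 12 (size 1, align 1) → ends 13; cpu at 13 (size 1, align 1) → ends 14; tail pad 2 to reach multiple of 8; total 16 bytes, alignment 8
cooldown at 0 (size 18, align 2) → ends 18
y at 18 (size 4, align 2) → ends 22
ammo at 22 (size 2, align 2) → ends 24
team at 24 (size 16, align 2) → ends 40
vx at 40 (size 1, align 1) → ends 41
tail pad 1 to reach multiple of 2
total 42 bytes, alignment 2
array of 23: 23 × 42 = 966

966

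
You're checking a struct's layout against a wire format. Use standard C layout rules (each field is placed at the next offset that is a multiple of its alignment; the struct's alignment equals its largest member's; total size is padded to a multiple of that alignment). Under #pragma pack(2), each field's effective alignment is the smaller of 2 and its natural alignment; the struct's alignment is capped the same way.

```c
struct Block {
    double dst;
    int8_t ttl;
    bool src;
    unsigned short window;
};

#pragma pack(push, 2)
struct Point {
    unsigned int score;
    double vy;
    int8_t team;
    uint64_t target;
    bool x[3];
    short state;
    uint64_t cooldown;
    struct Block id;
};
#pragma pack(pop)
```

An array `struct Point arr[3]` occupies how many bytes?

156

Block: 0..8  dst  (8B, 8-aligned); 8..9  ttl  (1B, 1-aligned); 9..10  src  (1B, 1-aligned); 10..12  window  (2B, 2-aligned); 12..16  -- tail padding (4B); sizeof = 16, alignof = 8
0..4  score  (4B, 2-aligned)
4..12  vy  (8B, 2-aligned)
12..13  team  (1B, 1-aligned)
13..14  -- padding (1B)
14..22  target  (8B, 2-aligned)
22..25  x  (3B, 1-aligned)
25..26  -- padding (1B)
26..28  state  (2B, 2-aligned)
28..36  cooldown  (8B, 2-aligned)
36..52  id  (16B, 2-aligned)
sizeof = 52, alignof = 2
array of 3: 3 × 52 = 156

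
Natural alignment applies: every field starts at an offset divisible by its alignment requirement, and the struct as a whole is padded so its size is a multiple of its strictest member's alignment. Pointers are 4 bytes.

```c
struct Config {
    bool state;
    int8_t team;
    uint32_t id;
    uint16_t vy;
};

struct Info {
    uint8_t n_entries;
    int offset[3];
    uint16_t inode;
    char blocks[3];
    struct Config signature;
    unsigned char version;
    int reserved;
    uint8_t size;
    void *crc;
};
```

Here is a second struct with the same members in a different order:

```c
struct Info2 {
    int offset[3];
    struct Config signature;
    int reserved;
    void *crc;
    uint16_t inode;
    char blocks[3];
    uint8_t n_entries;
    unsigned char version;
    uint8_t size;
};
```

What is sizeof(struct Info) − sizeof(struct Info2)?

12

Config: state at 0 (size 1, align 1) → ends 1; team at 1 (size 1, align 1) → ends 2; pad 2 to align 4 for id; id at 4 (size 4, align 4) → ends 8; vy at 8 (size 2, align 2) → ends 10; tail pad 2 to reach multiple of 4; total 12 bytes, alignment 4
n_entries at 0 (size 1, align 1) → ends 1
pad 3 to align 4 for offset
offset at 4 (size 12, align 4) → ends 16
inode at 16 (size 2, align 2) → ends 18
blocks at 18 (size 3, align 1) → ends 21
pad 3 to align 4 for signature
signature at 24 (size 12, align 4) → ends 36
version at 36 (size 1, align 1) → ends 37
pad 3 to align 4 for reserved
reserved at 40 (size 4, align 4) → ends 44
size at 44 (size 1, align 1) → ends 45
pad 3 to align 4 for crc
crc at 48 (size 4, align 4) → ends 52
total 52 bytes, alignment 4
— Info2 —
offset at 0 (size 12, align 4) → ends 12
signature at 12 (size 12, align 4) → ends 24
reserved at 24 (size 4, align 4) → ends 28
crc at 28 (size 4, align 4) → ends 32
inode at 32 (size 2, align 2) → ends 34
blocks at 34 (size 3, align 1) → ends 37
n_entries at 37 (size 1, align 1) → ends 38
version at 38 (size 1, align 1) → ends 39
size at 39 (size 1, align 1) → ends 40
total 40 bytes, alignment 4
52 − 40 = 12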